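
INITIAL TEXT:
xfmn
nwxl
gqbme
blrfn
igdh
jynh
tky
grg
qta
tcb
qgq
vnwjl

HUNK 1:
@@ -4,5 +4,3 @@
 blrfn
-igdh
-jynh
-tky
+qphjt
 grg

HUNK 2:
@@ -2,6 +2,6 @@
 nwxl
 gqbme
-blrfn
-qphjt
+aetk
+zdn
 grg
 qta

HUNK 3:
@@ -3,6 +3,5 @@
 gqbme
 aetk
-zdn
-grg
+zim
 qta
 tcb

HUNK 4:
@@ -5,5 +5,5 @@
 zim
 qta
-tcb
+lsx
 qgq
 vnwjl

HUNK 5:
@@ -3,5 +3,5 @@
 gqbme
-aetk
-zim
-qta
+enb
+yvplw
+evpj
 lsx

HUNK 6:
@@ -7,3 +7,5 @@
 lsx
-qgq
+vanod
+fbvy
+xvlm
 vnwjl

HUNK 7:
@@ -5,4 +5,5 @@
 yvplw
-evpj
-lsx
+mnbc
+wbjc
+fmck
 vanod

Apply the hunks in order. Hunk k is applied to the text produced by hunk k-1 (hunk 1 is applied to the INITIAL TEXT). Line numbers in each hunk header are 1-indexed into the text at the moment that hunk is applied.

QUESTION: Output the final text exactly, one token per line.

Hunk 1: at line 4 remove [igdh,jynh,tky] add [qphjt] -> 10 lines: xfmn nwxl gqbme blrfn qphjt grg qta tcb qgq vnwjl
Hunk 2: at line 2 remove [blrfn,qphjt] add [aetk,zdn] -> 10 lines: xfmn nwxl gqbme aetk zdn grg qta tcb qgq vnwjl
Hunk 3: at line 3 remove [zdn,grg] add [zim] -> 9 lines: xfmn nwxl gqbme aetk zim qta tcb qgq vnwjl
Hunk 4: at line 5 remove [tcb] add [lsx] -> 9 lines: xfmn nwxl gqbme aetk zim qta lsx qgq vnwjl
Hunk 5: at line 3 remove [aetk,zim,qta] add [enb,yvplw,evpj] -> 9 lines: xfmn nwxl gqbme enb yvplw evpj lsx qgq vnwjl
Hunk 6: at line 7 remove [qgq] add [vanod,fbvy,xvlm] -> 11 lines: xfmn nwxl gqbme enb yvplw evpj lsx vanod fbvy xvlm vnwjl
Hunk 7: at line 5 remove [evpj,lsx] add [mnbc,wbjc,fmck] -> 12 lines: xfmn nwxl gqbme enb yvplw mnbc wbjc fmck vanod fbvy xvlm vnwjl

Answer: xfmn
nwxl
gqbme
enb
yvplw
mnbc
wbjc
fmck
vanod
fbvy
xvlm
vnwjl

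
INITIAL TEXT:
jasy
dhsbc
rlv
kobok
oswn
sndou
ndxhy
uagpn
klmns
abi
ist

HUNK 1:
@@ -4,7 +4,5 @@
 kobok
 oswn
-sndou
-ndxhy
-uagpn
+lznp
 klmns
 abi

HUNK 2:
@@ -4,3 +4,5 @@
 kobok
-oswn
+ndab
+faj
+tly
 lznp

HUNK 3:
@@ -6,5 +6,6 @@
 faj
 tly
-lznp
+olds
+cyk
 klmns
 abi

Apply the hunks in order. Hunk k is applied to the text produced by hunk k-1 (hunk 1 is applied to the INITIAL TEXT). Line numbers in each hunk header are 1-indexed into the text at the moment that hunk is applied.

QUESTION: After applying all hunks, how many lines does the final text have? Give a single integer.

Answer: 12

Derivation:
Hunk 1: at line 4 remove [sndou,ndxhy,uagpn] add [lznp] -> 9 lines: jasy dhsbc rlv kobok oswn lznp klmns abi ist
Hunk 2: at line 4 remove [oswn] add [ndab,faj,tly] -> 11 lines: jasy dhsbc rlv kobok ndab faj tly lznp klmns abi ist
Hunk 3: at line 6 remove [lznp] add [olds,cyk] -> 12 lines: jasy dhsbc rlv kobok ndab faj tly olds cyk klmns abi ist
Final line count: 12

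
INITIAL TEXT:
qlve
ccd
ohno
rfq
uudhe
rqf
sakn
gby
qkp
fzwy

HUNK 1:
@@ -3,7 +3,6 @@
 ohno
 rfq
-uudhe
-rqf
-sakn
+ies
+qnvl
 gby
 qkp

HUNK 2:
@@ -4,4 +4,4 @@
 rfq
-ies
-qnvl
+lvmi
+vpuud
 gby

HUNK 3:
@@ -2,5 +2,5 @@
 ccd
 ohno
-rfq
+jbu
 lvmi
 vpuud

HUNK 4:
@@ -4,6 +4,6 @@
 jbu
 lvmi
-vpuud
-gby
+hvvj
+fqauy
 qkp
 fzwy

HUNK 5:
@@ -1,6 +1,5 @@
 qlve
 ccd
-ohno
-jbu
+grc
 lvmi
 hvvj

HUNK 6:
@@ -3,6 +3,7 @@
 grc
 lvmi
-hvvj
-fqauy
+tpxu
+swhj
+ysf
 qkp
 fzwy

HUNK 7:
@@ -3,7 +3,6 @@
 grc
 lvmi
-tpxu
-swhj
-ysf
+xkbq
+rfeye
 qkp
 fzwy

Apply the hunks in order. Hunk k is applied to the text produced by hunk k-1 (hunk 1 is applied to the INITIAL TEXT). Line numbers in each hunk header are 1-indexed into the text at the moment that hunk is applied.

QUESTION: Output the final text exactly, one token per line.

Answer: qlve
ccd
grc
lvmi
xkbq
rfeye
qkp
fzwy

Derivation:
Hunk 1: at line 3 remove [uudhe,rqf,sakn] add [ies,qnvl] -> 9 lines: qlve ccd ohno rfq ies qnvl gby qkp fzwy
Hunk 2: at line 4 remove [ies,qnvl] add [lvmi,vpuud] -> 9 lines: qlve ccd ohno rfq lvmi vpuud gby qkp fzwy
Hunk 3: at line 2 remove [rfq] add [jbu] -> 9 lines: qlve ccd ohno jbu lvmi vpuud gby qkp fzwy
Hunk 4: at line 4 remove [vpuud,gby] add [hvvj,fqauy] -> 9 lines: qlve ccd ohno jbu lvmi hvvj fqauy qkp fzwy
Hunk 5: at line 1 remove [ohno,jbu] add [grc] -> 8 lines: qlve ccd grc lvmi hvvj fqauy qkp fzwy
Hunk 6: at line 3 remove [hvvj,fqauy] add [tpxu,swhj,ysf] -> 9 lines: qlve ccd grc lvmi tpxu swhj ysf qkp fzwy
Hunk 7: at line 3 remove [tpxu,swhj,ysf] add [xkbq,rfeye] -> 8 lines: qlve ccd grc lvmi xkbq rfeye qkp fzwy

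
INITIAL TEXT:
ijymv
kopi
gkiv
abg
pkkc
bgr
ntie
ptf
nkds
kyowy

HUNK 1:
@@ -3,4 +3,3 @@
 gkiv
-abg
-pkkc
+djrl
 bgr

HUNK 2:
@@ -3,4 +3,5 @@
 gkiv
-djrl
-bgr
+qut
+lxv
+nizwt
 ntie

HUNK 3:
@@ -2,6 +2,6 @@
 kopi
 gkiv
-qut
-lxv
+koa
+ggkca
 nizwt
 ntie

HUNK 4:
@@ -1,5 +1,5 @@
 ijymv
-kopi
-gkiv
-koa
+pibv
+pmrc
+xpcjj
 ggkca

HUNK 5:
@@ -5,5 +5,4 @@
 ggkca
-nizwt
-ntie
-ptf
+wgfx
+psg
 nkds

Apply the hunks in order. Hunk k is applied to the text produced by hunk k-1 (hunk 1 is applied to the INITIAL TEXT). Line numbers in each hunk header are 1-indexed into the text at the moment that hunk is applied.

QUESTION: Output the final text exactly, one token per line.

Answer: ijymv
pibv
pmrc
xpcjj
ggkca
wgfx
psg
nkds
kyowy

Derivation:
Hunk 1: at line 3 remove [abg,pkkc] add [djrl] -> 9 lines: ijymv kopi gkiv djrl bgr ntie ptf nkds kyowy
Hunk 2: at line 3 remove [djrl,bgr] add [qut,lxv,nizwt] -> 10 lines: ijymv kopi gkiv qut lxv nizwt ntie ptf nkds kyowy
Hunk 3: at line 2 remove [qut,lxv] add [koa,ggkca] -> 10 lines: ijymv kopi gkiv koa ggkca nizwt ntie ptf nkds kyowy
Hunk 4: at line 1 remove [kopi,gkiv,koa] add [pibv,pmrc,xpcjj] -> 10 lines: ijymv pibv pmrc xpcjj ggkca nizwt ntie ptf nkds kyowy
Hunk 5: at line 5 remove [nizwt,ntie,ptf] add [wgfx,psg] -> 9 lines: ijymv pibv pmrc xpcjj ggkca wgfx psg nkds kyowy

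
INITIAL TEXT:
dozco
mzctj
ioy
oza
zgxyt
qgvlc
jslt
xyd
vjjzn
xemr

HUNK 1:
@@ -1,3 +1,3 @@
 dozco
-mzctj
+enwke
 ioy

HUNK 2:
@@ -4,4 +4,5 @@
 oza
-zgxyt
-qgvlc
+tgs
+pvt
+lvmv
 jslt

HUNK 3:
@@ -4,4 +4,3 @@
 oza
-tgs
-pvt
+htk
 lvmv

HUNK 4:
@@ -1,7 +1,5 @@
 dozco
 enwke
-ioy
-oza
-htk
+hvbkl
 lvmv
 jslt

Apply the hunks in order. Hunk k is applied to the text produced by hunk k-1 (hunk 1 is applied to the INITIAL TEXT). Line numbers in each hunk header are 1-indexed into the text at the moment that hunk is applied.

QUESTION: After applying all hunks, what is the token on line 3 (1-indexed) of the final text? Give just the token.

Answer: hvbkl

Derivation:
Hunk 1: at line 1 remove [mzctj] add [enwke] -> 10 lines: dozco enwke ioy oza zgxyt qgvlc jslt xyd vjjzn xemr
Hunk 2: at line 4 remove [zgxyt,qgvlc] add [tgs,pvt,lvmv] -> 11 lines: dozco enwke ioy oza tgs pvt lvmv jslt xyd vjjzn xemr
Hunk 3: at line 4 remove [tgs,pvt] add [htk] -> 10 lines: dozco enwke ioy oza htk lvmv jslt xyd vjjzn xemr
Hunk 4: at line 1 remove [ioy,oza,htk] add [hvbkl] -> 8 lines: dozco enwke hvbkl lvmv jslt xyd vjjzn xemr
Final line 3: hvbkl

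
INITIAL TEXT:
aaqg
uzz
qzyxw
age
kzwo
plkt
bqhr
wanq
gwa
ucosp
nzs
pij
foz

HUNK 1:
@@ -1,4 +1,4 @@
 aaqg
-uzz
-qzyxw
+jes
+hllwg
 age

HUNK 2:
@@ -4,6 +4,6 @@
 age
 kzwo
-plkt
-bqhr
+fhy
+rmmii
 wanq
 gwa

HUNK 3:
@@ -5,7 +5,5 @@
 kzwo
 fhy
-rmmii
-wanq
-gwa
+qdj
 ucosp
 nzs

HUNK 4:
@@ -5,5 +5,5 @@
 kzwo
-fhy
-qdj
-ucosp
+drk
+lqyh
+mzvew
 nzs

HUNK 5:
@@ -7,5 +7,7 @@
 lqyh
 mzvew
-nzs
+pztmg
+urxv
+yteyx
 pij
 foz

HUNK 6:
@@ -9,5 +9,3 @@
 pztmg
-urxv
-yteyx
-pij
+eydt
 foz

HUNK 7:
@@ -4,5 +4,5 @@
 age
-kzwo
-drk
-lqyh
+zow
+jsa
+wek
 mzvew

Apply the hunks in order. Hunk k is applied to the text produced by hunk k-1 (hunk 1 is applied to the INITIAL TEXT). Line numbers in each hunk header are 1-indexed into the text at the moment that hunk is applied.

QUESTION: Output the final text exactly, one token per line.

Hunk 1: at line 1 remove [uzz,qzyxw] add [jes,hllwg] -> 13 lines: aaqg jes hllwg age kzwo plkt bqhr wanq gwa ucosp nzs pij foz
Hunk 2: at line 4 remove [plkt,bqhr] add [fhy,rmmii] -> 13 lines: aaqg jes hllwg age kzwo fhy rmmii wanq gwa ucosp nzs pij foz
Hunk 3: at line 5 remove [rmmii,wanq,gwa] add [qdj] -> 11 lines: aaqg jes hllwg age kzwo fhy qdj ucosp nzs pij foz
Hunk 4: at line 5 remove [fhy,qdj,ucosp] add [drk,lqyh,mzvew] -> 11 lines: aaqg jes hllwg age kzwo drk lqyh mzvew nzs pij foz
Hunk 5: at line 7 remove [nzs] add [pztmg,urxv,yteyx] -> 13 lines: aaqg jes hllwg age kzwo drk lqyh mzvew pztmg urxv yteyx pij foz
Hunk 6: at line 9 remove [urxv,yteyx,pij] add [eydt] -> 11 lines: aaqg jes hllwg age kzwo drk lqyh mzvew pztmg eydt foz
Hunk 7: at line 4 remove [kzwo,drk,lqyh] add [zow,jsa,wek] -> 11 lines: aaqg jes hllwg age zow jsa wek mzvew pztmg eydt foz

Answer: aaqg
jes
hllwg
age
zow
jsa
wek
mzvew
pztmg
eydt
foz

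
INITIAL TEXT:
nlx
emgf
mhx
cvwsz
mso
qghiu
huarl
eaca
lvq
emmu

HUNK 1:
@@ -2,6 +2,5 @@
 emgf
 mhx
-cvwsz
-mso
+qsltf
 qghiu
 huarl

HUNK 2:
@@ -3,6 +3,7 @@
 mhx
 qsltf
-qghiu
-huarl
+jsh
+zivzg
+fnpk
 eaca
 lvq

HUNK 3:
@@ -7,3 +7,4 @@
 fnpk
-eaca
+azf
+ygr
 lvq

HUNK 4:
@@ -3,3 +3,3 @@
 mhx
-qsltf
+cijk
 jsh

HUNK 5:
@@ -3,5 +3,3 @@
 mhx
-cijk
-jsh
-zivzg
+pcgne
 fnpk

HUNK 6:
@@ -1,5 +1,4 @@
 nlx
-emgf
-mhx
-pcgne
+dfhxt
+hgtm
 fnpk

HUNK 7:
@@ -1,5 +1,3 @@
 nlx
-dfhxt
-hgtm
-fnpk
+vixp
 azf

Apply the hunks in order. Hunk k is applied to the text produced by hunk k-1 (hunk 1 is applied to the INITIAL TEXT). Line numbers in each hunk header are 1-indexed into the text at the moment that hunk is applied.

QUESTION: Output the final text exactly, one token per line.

Hunk 1: at line 2 remove [cvwsz,mso] add [qsltf] -> 9 lines: nlx emgf mhx qsltf qghiu huarl eaca lvq emmu
Hunk 2: at line 3 remove [qghiu,huarl] add [jsh,zivzg,fnpk] -> 10 lines: nlx emgf mhx qsltf jsh zivzg fnpk eaca lvq emmu
Hunk 3: at line 7 remove [eaca] add [azf,ygr] -> 11 lines: nlx emgf mhx qsltf jsh zivzg fnpk azf ygr lvq emmu
Hunk 4: at line 3 remove [qsltf] add [cijk] -> 11 lines: nlx emgf mhx cijk jsh zivzg fnpk azf ygr lvq emmu
Hunk 5: at line 3 remove [cijk,jsh,zivzg] add [pcgne] -> 9 lines: nlx emgf mhx pcgne fnpk azf ygr lvq emmu
Hunk 6: at line 1 remove [emgf,mhx,pcgne] add [dfhxt,hgtm] -> 8 lines: nlx dfhxt hgtm fnpk azf ygr lvq emmu
Hunk 7: at line 1 remove [dfhxt,hgtm,fnpk] add [vixp] -> 6 lines: nlx vixp azf ygr lvq emmu

Answer: nlx
vixp
azf
ygr
lvq
emmu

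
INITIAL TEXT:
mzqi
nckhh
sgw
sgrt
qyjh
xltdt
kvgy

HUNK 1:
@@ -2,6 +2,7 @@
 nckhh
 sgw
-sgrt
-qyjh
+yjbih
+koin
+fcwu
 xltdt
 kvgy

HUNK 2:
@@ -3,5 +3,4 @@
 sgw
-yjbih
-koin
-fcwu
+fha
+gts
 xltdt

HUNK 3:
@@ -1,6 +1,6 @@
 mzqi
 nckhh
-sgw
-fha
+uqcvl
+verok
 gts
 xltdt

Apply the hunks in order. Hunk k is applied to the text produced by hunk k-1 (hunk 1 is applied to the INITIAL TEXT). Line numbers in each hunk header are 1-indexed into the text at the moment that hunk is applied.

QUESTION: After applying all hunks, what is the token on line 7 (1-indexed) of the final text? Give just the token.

Answer: kvgy

Derivation:
Hunk 1: at line 2 remove [sgrt,qyjh] add [yjbih,koin,fcwu] -> 8 lines: mzqi nckhh sgw yjbih koin fcwu xltdt kvgy
Hunk 2: at line 3 remove [yjbih,koin,fcwu] add [fha,gts] -> 7 lines: mzqi nckhh sgw fha gts xltdt kvgy
Hunk 3: at line 1 remove [sgw,fha] add [uqcvl,verok] -> 7 lines: mzqi nckhh uqcvl verok gts xltdt kvgy
Final line 7: kvgy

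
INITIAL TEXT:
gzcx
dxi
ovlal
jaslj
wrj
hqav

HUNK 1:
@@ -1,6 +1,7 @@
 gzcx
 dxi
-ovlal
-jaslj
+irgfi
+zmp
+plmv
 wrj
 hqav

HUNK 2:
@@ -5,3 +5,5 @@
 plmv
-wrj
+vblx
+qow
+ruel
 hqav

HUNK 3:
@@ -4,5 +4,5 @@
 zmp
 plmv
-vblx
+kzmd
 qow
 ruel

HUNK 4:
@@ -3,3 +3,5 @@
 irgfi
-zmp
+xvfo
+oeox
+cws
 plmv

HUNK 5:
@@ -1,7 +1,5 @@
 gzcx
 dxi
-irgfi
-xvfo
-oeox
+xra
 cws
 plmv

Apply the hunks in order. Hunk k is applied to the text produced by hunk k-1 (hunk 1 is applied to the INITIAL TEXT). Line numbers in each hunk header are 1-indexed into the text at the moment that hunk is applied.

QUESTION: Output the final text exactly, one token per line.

Hunk 1: at line 1 remove [ovlal,jaslj] add [irgfi,zmp,plmv] -> 7 lines: gzcx dxi irgfi zmp plmv wrj hqav
Hunk 2: at line 5 remove [wrj] add [vblx,qow,ruel] -> 9 lines: gzcx dxi irgfi zmp plmv vblx qow ruel hqav
Hunk 3: at line 4 remove [vblx] add [kzmd] -> 9 lines: gzcx dxi irgfi zmp plmv kzmd qow ruel hqav
Hunk 4: at line 3 remove [zmp] add [xvfo,oeox,cws] -> 11 lines: gzcx dxi irgfi xvfo oeox cws plmv kzmd qow ruel hqav
Hunk 5: at line 1 remove [irgfi,xvfo,oeox] add [xra] -> 9 lines: gzcx dxi xra cws plmv kzmd qow ruel hqav

Answer: gzcx
dxi
xra
cws
plmv
kzmd
qow
ruel
hqav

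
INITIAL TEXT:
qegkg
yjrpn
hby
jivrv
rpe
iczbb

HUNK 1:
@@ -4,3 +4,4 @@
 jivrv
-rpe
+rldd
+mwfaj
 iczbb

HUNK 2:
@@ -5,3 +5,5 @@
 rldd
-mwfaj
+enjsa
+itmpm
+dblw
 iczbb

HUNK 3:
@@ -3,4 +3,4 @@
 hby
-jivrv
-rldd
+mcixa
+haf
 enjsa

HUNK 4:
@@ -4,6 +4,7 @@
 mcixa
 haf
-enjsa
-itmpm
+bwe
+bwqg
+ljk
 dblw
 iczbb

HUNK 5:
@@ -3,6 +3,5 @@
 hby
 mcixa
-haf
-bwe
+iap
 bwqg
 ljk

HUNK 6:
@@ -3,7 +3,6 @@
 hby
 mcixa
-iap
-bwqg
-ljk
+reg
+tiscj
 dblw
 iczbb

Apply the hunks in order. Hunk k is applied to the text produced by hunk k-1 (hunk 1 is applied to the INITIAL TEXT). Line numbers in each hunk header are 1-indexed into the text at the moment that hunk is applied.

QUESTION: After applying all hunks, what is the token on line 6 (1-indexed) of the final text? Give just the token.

Answer: tiscj

Derivation:
Hunk 1: at line 4 remove [rpe] add [rldd,mwfaj] -> 7 lines: qegkg yjrpn hby jivrv rldd mwfaj iczbb
Hunk 2: at line 5 remove [mwfaj] add [enjsa,itmpm,dblw] -> 9 lines: qegkg yjrpn hby jivrv rldd enjsa itmpm dblw iczbb
Hunk 3: at line 3 remove [jivrv,rldd] add [mcixa,haf] -> 9 lines: qegkg yjrpn hby mcixa haf enjsa itmpm dblw iczbb
Hunk 4: at line 4 remove [enjsa,itmpm] add [bwe,bwqg,ljk] -> 10 lines: qegkg yjrpn hby mcixa haf bwe bwqg ljk dblw iczbb
Hunk 5: at line 3 remove [haf,bwe] add [iap] -> 9 lines: qegkg yjrpn hby mcixa iap bwqg ljk dblw iczbb
Hunk 6: at line 3 remove [iap,bwqg,ljk] add [reg,tiscj] -> 8 lines: qegkg yjrpn hby mcixa reg tiscj dblw iczbb
Final line 6: tiscj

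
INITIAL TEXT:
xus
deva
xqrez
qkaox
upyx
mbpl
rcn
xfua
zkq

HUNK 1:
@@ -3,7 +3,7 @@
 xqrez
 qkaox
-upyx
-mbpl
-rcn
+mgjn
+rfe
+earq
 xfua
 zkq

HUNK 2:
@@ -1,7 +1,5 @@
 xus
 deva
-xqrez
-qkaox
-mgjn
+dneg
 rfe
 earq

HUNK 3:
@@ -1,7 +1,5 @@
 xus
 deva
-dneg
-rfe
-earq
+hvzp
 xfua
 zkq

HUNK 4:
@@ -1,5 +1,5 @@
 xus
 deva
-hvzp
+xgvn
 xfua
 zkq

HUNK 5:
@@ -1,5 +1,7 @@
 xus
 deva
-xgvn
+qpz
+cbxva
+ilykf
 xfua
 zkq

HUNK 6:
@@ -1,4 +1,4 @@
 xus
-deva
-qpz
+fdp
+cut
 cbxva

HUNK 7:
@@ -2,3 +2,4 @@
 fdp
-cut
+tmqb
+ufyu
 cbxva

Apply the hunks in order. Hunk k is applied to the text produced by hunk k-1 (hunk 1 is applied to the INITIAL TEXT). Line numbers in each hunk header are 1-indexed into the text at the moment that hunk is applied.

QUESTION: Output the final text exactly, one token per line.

Answer: xus
fdp
tmqb
ufyu
cbxva
ilykf
xfua
zkq

Derivation:
Hunk 1: at line 3 remove [upyx,mbpl,rcn] add [mgjn,rfe,earq] -> 9 lines: xus deva xqrez qkaox mgjn rfe earq xfua zkq
Hunk 2: at line 1 remove [xqrez,qkaox,mgjn] add [dneg] -> 7 lines: xus deva dneg rfe earq xfua zkq
Hunk 3: at line 1 remove [dneg,rfe,earq] add [hvzp] -> 5 lines: xus deva hvzp xfua zkq
Hunk 4: at line 1 remove [hvzp] add [xgvn] -> 5 lines: xus deva xgvn xfua zkq
Hunk 5: at line 1 remove [xgvn] add [qpz,cbxva,ilykf] -> 7 lines: xus deva qpz cbxva ilykf xfua zkq
Hunk 6: at line 1 remove [deva,qpz] add [fdp,cut] -> 7 lines: xus fdp cut cbxva ilykf xfua zkq
Hunk 7: at line 2 remove [cut] add [tmqb,ufyu] -> 8 lines: xus fdp tmqb ufyu cbxva ilykf xfua zkq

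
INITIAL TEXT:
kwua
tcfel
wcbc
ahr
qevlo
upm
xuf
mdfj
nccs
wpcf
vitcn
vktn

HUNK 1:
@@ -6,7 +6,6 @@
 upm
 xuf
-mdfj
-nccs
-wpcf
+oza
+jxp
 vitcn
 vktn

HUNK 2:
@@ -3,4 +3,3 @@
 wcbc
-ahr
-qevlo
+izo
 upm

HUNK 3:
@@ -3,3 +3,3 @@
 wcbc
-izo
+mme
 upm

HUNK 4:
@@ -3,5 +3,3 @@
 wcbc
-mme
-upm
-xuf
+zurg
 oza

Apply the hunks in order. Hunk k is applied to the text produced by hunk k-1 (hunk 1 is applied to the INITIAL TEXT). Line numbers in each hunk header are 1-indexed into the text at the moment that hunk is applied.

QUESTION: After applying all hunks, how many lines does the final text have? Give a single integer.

Answer: 8

Derivation:
Hunk 1: at line 6 remove [mdfj,nccs,wpcf] add [oza,jxp] -> 11 lines: kwua tcfel wcbc ahr qevlo upm xuf oza jxp vitcn vktn
Hunk 2: at line 3 remove [ahr,qevlo] add [izo] -> 10 lines: kwua tcfel wcbc izo upm xuf oza jxp vitcn vktn
Hunk 3: at line 3 remove [izo] add [mme] -> 10 lines: kwua tcfel wcbc mme upm xuf oza jxp vitcn vktn
Hunk 4: at line 3 remove [mme,upm,xuf] add [zurg] -> 8 lines: kwua tcfel wcbc zurg oza jxp vitcn vktn
Final line count: 8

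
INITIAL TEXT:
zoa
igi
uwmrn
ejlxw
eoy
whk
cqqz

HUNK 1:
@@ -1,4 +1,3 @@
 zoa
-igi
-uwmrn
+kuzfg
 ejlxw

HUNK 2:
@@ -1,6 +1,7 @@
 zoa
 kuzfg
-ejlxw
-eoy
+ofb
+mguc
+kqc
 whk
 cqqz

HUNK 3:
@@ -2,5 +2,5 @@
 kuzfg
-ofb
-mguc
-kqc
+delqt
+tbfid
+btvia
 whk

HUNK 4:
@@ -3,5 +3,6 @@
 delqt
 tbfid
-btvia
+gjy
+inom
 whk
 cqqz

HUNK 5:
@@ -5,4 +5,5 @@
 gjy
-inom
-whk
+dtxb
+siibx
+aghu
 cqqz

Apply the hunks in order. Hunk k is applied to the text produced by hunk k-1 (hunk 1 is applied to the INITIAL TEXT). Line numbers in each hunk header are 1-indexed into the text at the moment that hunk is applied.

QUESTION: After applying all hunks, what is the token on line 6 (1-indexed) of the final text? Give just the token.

Hunk 1: at line 1 remove [igi,uwmrn] add [kuzfg] -> 6 lines: zoa kuzfg ejlxw eoy whk cqqz
Hunk 2: at line 1 remove [ejlxw,eoy] add [ofb,mguc,kqc] -> 7 lines: zoa kuzfg ofb mguc kqc whk cqqz
Hunk 3: at line 2 remove [ofb,mguc,kqc] add [delqt,tbfid,btvia] -> 7 lines: zoa kuzfg delqt tbfid btvia whk cqqz
Hunk 4: at line 3 remove [btvia] add [gjy,inom] -> 8 lines: zoa kuzfg delqt tbfid gjy inom whk cqqz
Hunk 5: at line 5 remove [inom,whk] add [dtxb,siibx,aghu] -> 9 lines: zoa kuzfg delqt tbfid gjy dtxb siibx aghu cqqz
Final line 6: dtxb

Answer: dtxb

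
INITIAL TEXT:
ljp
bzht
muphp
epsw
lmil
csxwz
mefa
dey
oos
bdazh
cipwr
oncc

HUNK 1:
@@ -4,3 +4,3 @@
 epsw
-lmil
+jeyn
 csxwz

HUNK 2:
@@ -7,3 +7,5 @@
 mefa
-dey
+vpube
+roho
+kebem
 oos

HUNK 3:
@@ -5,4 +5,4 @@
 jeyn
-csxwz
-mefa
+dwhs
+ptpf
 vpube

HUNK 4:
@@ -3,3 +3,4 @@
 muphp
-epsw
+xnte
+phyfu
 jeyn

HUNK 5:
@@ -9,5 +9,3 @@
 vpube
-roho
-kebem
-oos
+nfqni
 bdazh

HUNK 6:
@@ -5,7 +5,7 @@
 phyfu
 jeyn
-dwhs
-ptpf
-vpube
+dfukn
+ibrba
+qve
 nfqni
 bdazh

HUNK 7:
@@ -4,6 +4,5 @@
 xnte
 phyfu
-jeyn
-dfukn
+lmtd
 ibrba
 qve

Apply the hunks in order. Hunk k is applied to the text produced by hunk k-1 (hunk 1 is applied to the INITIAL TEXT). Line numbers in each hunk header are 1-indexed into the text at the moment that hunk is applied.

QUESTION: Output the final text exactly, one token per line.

Hunk 1: at line 4 remove [lmil] add [jeyn] -> 12 lines: ljp bzht muphp epsw jeyn csxwz mefa dey oos bdazh cipwr oncc
Hunk 2: at line 7 remove [dey] add [vpube,roho,kebem] -> 14 lines: ljp bzht muphp epsw jeyn csxwz mefa vpube roho kebem oos bdazh cipwr oncc
Hunk 3: at line 5 remove [csxwz,mefa] add [dwhs,ptpf] -> 14 lines: ljp bzht muphp epsw jeyn dwhs ptpf vpube roho kebem oos bdazh cipwr oncc
Hunk 4: at line 3 remove [epsw] add [xnte,phyfu] -> 15 lines: ljp bzht muphp xnte phyfu jeyn dwhs ptpf vpube roho kebem oos bdazh cipwr oncc
Hunk 5: at line 9 remove [roho,kebem,oos] add [nfqni] -> 13 lines: ljp bzht muphp xnte phyfu jeyn dwhs ptpf vpube nfqni bdazh cipwr oncc
Hunk 6: at line 5 remove [dwhs,ptpf,vpube] add [dfukn,ibrba,qve] -> 13 lines: ljp bzht muphp xnte phyfu jeyn dfukn ibrba qve nfqni bdazh cipwr oncc
Hunk 7: at line 4 remove [jeyn,dfukn] add [lmtd] -> 12 lines: ljp bzht muphp xnte phyfu lmtd ibrba qve nfqni bdazh cipwr oncc

Answer: ljp
bzht
muphp
xnte
phyfu
lmtd
ibrba
qve
nfqni
bdazh
cipwr
oncc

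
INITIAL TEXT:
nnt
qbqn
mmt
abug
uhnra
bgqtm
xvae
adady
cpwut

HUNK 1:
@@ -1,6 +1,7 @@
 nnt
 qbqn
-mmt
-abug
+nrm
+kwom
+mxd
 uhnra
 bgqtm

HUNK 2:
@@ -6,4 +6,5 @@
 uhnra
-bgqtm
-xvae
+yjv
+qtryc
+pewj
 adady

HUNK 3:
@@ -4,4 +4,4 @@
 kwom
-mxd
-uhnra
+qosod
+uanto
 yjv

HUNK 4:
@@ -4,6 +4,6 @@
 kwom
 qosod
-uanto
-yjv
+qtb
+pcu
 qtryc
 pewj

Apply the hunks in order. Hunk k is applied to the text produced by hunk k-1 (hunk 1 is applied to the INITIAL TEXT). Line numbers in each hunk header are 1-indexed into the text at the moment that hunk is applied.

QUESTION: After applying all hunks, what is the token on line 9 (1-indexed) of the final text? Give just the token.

Answer: pewj

Derivation:
Hunk 1: at line 1 remove [mmt,abug] add [nrm,kwom,mxd] -> 10 lines: nnt qbqn nrm kwom mxd uhnra bgqtm xvae adady cpwut
Hunk 2: at line 6 remove [bgqtm,xvae] add [yjv,qtryc,pewj] -> 11 lines: nnt qbqn nrm kwom mxd uhnra yjv qtryc pewj adady cpwut
Hunk 3: at line 4 remove [mxd,uhnra] add [qosod,uanto] -> 11 lines: nnt qbqn nrm kwom qosod uanto yjv qtryc pewj adady cpwut
Hunk 4: at line 4 remove [uanto,yjv] add [qtb,pcu] -> 11 lines: nnt qbqn nrm kwom qosod qtb pcu qtryc pewj adady cpwut
Final line 9: pewj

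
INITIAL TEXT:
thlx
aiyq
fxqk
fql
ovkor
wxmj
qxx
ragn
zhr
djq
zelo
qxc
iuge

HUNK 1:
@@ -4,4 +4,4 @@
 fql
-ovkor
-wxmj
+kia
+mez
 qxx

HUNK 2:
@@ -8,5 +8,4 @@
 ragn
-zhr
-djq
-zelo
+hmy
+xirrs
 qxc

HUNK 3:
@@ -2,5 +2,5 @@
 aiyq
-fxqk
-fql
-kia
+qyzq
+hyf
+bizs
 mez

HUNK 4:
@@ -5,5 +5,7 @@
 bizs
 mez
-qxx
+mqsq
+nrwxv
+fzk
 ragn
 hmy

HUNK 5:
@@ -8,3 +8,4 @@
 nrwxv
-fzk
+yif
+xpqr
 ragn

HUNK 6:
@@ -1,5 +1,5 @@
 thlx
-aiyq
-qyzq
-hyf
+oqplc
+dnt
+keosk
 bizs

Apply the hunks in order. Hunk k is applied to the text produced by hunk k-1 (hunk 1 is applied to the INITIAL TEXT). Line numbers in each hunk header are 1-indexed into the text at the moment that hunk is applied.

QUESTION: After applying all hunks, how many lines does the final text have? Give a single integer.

Hunk 1: at line 4 remove [ovkor,wxmj] add [kia,mez] -> 13 lines: thlx aiyq fxqk fql kia mez qxx ragn zhr djq zelo qxc iuge
Hunk 2: at line 8 remove [zhr,djq,zelo] add [hmy,xirrs] -> 12 lines: thlx aiyq fxqk fql kia mez qxx ragn hmy xirrs qxc iuge
Hunk 3: at line 2 remove [fxqk,fql,kia] add [qyzq,hyf,bizs] -> 12 lines: thlx aiyq qyzq hyf bizs mez qxx ragn hmy xirrs qxc iuge
Hunk 4: at line 5 remove [qxx] add [mqsq,nrwxv,fzk] -> 14 lines: thlx aiyq qyzq hyf bizs mez mqsq nrwxv fzk ragn hmy xirrs qxc iuge
Hunk 5: at line 8 remove [fzk] add [yif,xpqr] -> 15 lines: thlx aiyq qyzq hyf bizs mez mqsq nrwxv yif xpqr ragn hmy xirrs qxc iuge
Hunk 6: at line 1 remove [aiyq,qyzq,hyf] add [oqplc,dnt,keosk] -> 15 lines: thlx oqplc dnt keosk bizs mez mqsq nrwxv yif xpqr ragn hmy xirrs qxc iuge
Final line count: 15

Answer: 15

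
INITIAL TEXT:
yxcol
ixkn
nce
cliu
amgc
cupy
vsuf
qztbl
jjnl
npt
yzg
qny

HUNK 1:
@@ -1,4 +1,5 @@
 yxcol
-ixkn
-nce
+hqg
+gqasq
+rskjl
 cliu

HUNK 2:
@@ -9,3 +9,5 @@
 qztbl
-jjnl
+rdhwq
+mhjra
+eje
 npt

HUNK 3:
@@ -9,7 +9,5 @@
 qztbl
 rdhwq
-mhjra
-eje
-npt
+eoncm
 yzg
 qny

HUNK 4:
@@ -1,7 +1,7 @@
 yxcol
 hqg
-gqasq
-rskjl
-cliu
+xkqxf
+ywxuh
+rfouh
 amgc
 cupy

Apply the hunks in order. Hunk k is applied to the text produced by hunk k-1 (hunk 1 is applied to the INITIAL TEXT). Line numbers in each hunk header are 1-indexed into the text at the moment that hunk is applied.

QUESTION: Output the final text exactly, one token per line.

Hunk 1: at line 1 remove [ixkn,nce] add [hqg,gqasq,rskjl] -> 13 lines: yxcol hqg gqasq rskjl cliu amgc cupy vsuf qztbl jjnl npt yzg qny
Hunk 2: at line 9 remove [jjnl] add [rdhwq,mhjra,eje] -> 15 lines: yxcol hqg gqasq rskjl cliu amgc cupy vsuf qztbl rdhwq mhjra eje npt yzg qny
Hunk 3: at line 9 remove [mhjra,eje,npt] add [eoncm] -> 13 lines: yxcol hqg gqasq rskjl cliu amgc cupy vsuf qztbl rdhwq eoncm yzg qny
Hunk 4: at line 1 remove [gqasq,rskjl,cliu] add [xkqxf,ywxuh,rfouh] -> 13 lines: yxcol hqg xkqxf ywxuh rfouh amgc cupy vsuf qztbl rdhwq eoncm yzg qny

Answer: yxcol
hqg
xkqxf
ywxuh
rfouh
amgc
cupy
vsuf
qztbl
rdhwq
eoncm
yzg
qny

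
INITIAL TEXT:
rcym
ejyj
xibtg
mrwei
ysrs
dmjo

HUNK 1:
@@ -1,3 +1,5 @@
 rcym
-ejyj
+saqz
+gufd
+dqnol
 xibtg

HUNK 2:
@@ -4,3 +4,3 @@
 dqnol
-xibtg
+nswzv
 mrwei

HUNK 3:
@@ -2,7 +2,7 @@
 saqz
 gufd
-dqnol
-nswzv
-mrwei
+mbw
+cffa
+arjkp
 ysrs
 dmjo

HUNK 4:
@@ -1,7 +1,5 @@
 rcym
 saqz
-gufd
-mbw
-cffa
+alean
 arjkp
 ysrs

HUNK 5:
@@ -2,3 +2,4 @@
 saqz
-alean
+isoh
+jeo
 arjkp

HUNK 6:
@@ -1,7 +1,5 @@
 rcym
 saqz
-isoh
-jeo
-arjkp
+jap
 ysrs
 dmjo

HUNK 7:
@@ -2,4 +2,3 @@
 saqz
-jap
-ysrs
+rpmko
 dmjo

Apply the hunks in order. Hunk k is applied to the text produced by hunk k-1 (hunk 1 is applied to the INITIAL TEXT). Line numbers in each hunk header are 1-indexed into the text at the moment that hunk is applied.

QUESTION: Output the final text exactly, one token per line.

Answer: rcym
saqz
rpmko
dmjo

Derivation:
Hunk 1: at line 1 remove [ejyj] add [saqz,gufd,dqnol] -> 8 lines: rcym saqz gufd dqnol xibtg mrwei ysrs dmjo
Hunk 2: at line 4 remove [xibtg] add [nswzv] -> 8 lines: rcym saqz gufd dqnol nswzv mrwei ysrs dmjo
Hunk 3: at line 2 remove [dqnol,nswzv,mrwei] add [mbw,cffa,arjkp] -> 8 lines: rcym saqz gufd mbw cffa arjkp ysrs dmjo
Hunk 4: at line 1 remove [gufd,mbw,cffa] add [alean] -> 6 lines: rcym saqz alean arjkp ysrs dmjo
Hunk 5: at line 2 remove [alean] add [isoh,jeo] -> 7 lines: rcym saqz isoh jeo arjkp ysrs dmjo
Hunk 6: at line 1 remove [isoh,jeo,arjkp] add [jap] -> 5 lines: rcym saqz jap ysrs dmjo
Hunk 7: at line 2 remove [jap,ysrs] add [rpmko] -> 4 lines: rcym saqz rpmko dmjo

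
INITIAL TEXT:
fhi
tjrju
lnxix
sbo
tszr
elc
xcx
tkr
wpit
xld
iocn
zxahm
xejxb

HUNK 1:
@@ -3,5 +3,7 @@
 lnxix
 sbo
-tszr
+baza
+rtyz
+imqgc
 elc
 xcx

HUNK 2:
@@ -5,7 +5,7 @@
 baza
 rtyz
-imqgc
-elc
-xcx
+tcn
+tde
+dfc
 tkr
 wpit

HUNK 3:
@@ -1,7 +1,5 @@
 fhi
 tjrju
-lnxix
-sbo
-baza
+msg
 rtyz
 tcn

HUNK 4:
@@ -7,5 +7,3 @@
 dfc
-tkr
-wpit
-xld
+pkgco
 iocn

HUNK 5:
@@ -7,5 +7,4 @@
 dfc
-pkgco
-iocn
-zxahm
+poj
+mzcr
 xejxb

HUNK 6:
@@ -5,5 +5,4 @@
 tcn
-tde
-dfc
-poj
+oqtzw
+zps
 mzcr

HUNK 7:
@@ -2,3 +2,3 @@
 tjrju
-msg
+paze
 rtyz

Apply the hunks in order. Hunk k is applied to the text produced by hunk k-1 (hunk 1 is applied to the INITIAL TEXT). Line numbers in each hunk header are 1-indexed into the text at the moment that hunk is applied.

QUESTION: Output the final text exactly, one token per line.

Hunk 1: at line 3 remove [tszr] add [baza,rtyz,imqgc] -> 15 lines: fhi tjrju lnxix sbo baza rtyz imqgc elc xcx tkr wpit xld iocn zxahm xejxb
Hunk 2: at line 5 remove [imqgc,elc,xcx] add [tcn,tde,dfc] -> 15 lines: fhi tjrju lnxix sbo baza rtyz tcn tde dfc tkr wpit xld iocn zxahm xejxb
Hunk 3: at line 1 remove [lnxix,sbo,baza] add [msg] -> 13 lines: fhi tjrju msg rtyz tcn tde dfc tkr wpit xld iocn zxahm xejxb
Hunk 4: at line 7 remove [tkr,wpit,xld] add [pkgco] -> 11 lines: fhi tjrju msg rtyz tcn tde dfc pkgco iocn zxahm xejxb
Hunk 5: at line 7 remove [pkgco,iocn,zxahm] add [poj,mzcr] -> 10 lines: fhi tjrju msg rtyz tcn tde dfc poj mzcr xejxb
Hunk 6: at line 5 remove [tde,dfc,poj] add [oqtzw,zps] -> 9 lines: fhi tjrju msg rtyz tcn oqtzw zps mzcr xejxb
Hunk 7: at line 2 remove [msg] add [paze] -> 9 lines: fhi tjrju paze rtyz tcn oqtzw zps mzcr xejxb

Answer: fhi
tjrju
paze
rtyz
tcn
oqtzw
zps
mzcr
xejxb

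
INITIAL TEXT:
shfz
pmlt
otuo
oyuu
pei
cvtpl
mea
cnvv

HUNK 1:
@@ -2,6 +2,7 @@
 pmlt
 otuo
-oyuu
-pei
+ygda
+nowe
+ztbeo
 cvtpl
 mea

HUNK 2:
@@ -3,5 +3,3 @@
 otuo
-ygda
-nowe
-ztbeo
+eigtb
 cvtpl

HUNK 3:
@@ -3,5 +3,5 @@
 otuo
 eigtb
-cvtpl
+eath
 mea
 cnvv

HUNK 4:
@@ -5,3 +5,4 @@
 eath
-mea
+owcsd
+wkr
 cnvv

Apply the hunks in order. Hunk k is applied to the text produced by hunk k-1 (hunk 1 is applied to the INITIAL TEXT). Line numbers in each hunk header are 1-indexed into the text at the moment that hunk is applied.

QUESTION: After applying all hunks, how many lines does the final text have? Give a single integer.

Hunk 1: at line 2 remove [oyuu,pei] add [ygda,nowe,ztbeo] -> 9 lines: shfz pmlt otuo ygda nowe ztbeo cvtpl mea cnvv
Hunk 2: at line 3 remove [ygda,nowe,ztbeo] add [eigtb] -> 7 lines: shfz pmlt otuo eigtb cvtpl mea cnvv
Hunk 3: at line 3 remove [cvtpl] add [eath] -> 7 lines: shfz pmlt otuo eigtb eath mea cnvv
Hunk 4: at line 5 remove [mea] add [owcsd,wkr] -> 8 lines: shfz pmlt otuo eigtb eath owcsd wkr cnvv
Final line count: 8

Answer: 8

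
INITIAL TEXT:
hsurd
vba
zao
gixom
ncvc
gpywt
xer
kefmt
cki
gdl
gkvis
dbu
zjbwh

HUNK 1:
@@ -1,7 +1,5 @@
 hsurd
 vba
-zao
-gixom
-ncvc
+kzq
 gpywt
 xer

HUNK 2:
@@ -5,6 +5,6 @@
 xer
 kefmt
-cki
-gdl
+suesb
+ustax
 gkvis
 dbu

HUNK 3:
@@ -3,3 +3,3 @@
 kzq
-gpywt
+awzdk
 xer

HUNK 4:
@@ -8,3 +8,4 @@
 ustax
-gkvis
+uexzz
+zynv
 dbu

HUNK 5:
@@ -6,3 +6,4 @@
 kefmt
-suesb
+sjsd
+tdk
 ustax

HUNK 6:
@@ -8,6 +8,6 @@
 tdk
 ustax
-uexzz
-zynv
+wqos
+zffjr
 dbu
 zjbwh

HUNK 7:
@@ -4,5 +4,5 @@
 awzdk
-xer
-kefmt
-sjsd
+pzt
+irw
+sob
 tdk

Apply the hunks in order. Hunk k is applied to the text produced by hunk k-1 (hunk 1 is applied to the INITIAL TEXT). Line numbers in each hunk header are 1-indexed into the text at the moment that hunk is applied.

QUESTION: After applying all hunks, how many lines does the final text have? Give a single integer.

Hunk 1: at line 1 remove [zao,gixom,ncvc] add [kzq] -> 11 lines: hsurd vba kzq gpywt xer kefmt cki gdl gkvis dbu zjbwh
Hunk 2: at line 5 remove [cki,gdl] add [suesb,ustax] -> 11 lines: hsurd vba kzq gpywt xer kefmt suesb ustax gkvis dbu zjbwh
Hunk 3: at line 3 remove [gpywt] add [awzdk] -> 11 lines: hsurd vba kzq awzdk xer kefmt suesb ustax gkvis dbu zjbwh
Hunk 4: at line 8 remove [gkvis] add [uexzz,zynv] -> 12 lines: hsurd vba kzq awzdk xer kefmt suesb ustax uexzz zynv dbu zjbwh
Hunk 5: at line 6 remove [suesb] add [sjsd,tdk] -> 13 lines: hsurd vba kzq awzdk xer kefmt sjsd tdk ustax uexzz zynv dbu zjbwh
Hunk 6: at line 8 remove [uexzz,zynv] add [wqos,zffjr] -> 13 lines: hsurd vba kzq awzdk xer kefmt sjsd tdk ustax wqos zffjr dbu zjbwh
Hunk 7: at line 4 remove [xer,kefmt,sjsd] add [pzt,irw,sob] -> 13 lines: hsurd vba kzq awzdk pzt irw sob tdk ustax wqos zffjr dbu zjbwh
Final line count: 13

Answer: 13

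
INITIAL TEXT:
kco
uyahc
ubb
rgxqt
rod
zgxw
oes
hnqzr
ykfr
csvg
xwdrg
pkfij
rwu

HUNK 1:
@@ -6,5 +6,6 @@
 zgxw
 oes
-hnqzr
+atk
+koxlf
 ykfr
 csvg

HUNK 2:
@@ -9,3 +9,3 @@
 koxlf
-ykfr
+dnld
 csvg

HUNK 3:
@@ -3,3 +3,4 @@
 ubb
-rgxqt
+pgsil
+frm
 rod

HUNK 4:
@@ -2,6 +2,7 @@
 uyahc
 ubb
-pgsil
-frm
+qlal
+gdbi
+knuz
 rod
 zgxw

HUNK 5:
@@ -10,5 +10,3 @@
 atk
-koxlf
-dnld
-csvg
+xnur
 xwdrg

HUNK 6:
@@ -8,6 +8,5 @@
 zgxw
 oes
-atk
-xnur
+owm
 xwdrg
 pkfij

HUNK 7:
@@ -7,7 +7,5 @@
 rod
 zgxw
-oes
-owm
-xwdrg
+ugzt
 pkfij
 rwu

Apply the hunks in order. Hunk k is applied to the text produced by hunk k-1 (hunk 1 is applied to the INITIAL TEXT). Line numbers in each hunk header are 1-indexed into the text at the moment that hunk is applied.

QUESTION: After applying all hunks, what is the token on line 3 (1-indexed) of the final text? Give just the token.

Answer: ubb

Derivation:
Hunk 1: at line 6 remove [hnqzr] add [atk,koxlf] -> 14 lines: kco uyahc ubb rgxqt rod zgxw oes atk koxlf ykfr csvg xwdrg pkfij rwu
Hunk 2: at line 9 remove [ykfr] add [dnld] -> 14 lines: kco uyahc ubb rgxqt rod zgxw oes atk koxlf dnld csvg xwdrg pkfij rwu
Hunk 3: at line 3 remove [rgxqt] add [pgsil,frm] -> 15 lines: kco uyahc ubb pgsil frm rod zgxw oes atk koxlf dnld csvg xwdrg pkfij rwu
Hunk 4: at line 2 remove [pgsil,frm] add [qlal,gdbi,knuz] -> 16 lines: kco uyahc ubb qlal gdbi knuz rod zgxw oes atk koxlf dnld csvg xwdrg pkfij rwu
Hunk 5: at line 10 remove [koxlf,dnld,csvg] add [xnur] -> 14 lines: kco uyahc ubb qlal gdbi knuz rod zgxw oes atk xnur xwdrg pkfij rwu
Hunk 6: at line 8 remove [atk,xnur] add [owm] -> 13 lines: kco uyahc ubb qlal gdbi knuz rod zgxw oes owm xwdrg pkfij rwu
Hunk 7: at line 7 remove [oes,owm,xwdrg] add [ugzt] -> 11 lines: kco uyahc ubb qlal gdbi knuz rod zgxw ugzt pkfij rwu
Final line 3: ubb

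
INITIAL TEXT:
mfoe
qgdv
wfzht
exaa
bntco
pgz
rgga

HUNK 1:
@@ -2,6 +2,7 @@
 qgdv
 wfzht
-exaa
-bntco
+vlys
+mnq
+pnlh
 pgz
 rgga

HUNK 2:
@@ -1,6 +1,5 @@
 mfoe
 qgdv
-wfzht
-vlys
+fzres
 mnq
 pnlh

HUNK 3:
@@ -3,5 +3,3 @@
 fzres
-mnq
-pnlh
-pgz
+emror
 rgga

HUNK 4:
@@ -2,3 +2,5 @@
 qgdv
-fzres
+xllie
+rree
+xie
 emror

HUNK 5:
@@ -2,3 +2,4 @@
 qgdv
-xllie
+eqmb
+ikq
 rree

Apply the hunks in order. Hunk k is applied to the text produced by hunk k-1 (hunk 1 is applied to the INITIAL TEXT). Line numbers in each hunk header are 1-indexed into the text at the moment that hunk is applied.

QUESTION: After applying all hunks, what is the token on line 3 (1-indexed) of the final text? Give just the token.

Answer: eqmb

Derivation:
Hunk 1: at line 2 remove [exaa,bntco] add [vlys,mnq,pnlh] -> 8 lines: mfoe qgdv wfzht vlys mnq pnlh pgz rgga
Hunk 2: at line 1 remove [wfzht,vlys] add [fzres] -> 7 lines: mfoe qgdv fzres mnq pnlh pgz rgga
Hunk 3: at line 3 remove [mnq,pnlh,pgz] add [emror] -> 5 lines: mfoe qgdv fzres emror rgga
Hunk 4: at line 2 remove [fzres] add [xllie,rree,xie] -> 7 lines: mfoe qgdv xllie rree xie emror rgga
Hunk 5: at line 2 remove [xllie] add [eqmb,ikq] -> 8 lines: mfoe qgdv eqmb ikq rree xie emror rgga
Final line 3: eqmb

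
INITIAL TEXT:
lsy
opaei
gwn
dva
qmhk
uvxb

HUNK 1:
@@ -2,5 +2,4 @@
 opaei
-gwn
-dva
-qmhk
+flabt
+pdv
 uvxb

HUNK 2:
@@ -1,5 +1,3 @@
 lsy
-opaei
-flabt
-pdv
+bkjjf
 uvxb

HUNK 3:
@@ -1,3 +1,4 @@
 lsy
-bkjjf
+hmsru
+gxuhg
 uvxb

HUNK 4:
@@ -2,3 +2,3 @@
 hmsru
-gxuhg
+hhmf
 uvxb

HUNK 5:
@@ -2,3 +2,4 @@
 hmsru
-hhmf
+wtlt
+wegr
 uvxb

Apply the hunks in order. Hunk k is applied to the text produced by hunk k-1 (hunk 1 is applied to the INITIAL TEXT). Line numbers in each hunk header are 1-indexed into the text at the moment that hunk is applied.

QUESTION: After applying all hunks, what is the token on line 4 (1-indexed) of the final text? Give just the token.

Answer: wegr

Derivation:
Hunk 1: at line 2 remove [gwn,dva,qmhk] add [flabt,pdv] -> 5 lines: lsy opaei flabt pdv uvxb
Hunk 2: at line 1 remove [opaei,flabt,pdv] add [bkjjf] -> 3 lines: lsy bkjjf uvxb
Hunk 3: at line 1 remove [bkjjf] add [hmsru,gxuhg] -> 4 lines: lsy hmsru gxuhg uvxb
Hunk 4: at line 2 remove [gxuhg] add [hhmf] -> 4 lines: lsy hmsru hhmf uvxb
Hunk 5: at line 2 remove [hhmf] add [wtlt,wegr] -> 5 lines: lsy hmsru wtlt wegr uvxb
Final line 4: wegr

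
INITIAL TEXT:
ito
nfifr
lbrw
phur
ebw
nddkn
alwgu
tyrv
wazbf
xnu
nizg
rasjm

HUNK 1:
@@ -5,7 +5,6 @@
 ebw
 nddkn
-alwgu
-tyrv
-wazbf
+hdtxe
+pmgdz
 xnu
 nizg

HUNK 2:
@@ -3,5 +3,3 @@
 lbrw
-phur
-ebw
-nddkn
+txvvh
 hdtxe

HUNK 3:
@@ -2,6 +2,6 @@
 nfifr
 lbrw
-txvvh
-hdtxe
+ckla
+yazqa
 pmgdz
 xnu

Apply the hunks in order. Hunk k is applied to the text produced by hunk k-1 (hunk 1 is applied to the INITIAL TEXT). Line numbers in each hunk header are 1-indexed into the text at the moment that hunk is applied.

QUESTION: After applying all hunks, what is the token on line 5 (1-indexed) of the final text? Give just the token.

Hunk 1: at line 5 remove [alwgu,tyrv,wazbf] add [hdtxe,pmgdz] -> 11 lines: ito nfifr lbrw phur ebw nddkn hdtxe pmgdz xnu nizg rasjm
Hunk 2: at line 3 remove [phur,ebw,nddkn] add [txvvh] -> 9 lines: ito nfifr lbrw txvvh hdtxe pmgdz xnu nizg rasjm
Hunk 3: at line 2 remove [txvvh,hdtxe] add [ckla,yazqa] -> 9 lines: ito nfifr lbrw ckla yazqa pmgdz xnu nizg rasjm
Final line 5: yazqa

Answer: yazqa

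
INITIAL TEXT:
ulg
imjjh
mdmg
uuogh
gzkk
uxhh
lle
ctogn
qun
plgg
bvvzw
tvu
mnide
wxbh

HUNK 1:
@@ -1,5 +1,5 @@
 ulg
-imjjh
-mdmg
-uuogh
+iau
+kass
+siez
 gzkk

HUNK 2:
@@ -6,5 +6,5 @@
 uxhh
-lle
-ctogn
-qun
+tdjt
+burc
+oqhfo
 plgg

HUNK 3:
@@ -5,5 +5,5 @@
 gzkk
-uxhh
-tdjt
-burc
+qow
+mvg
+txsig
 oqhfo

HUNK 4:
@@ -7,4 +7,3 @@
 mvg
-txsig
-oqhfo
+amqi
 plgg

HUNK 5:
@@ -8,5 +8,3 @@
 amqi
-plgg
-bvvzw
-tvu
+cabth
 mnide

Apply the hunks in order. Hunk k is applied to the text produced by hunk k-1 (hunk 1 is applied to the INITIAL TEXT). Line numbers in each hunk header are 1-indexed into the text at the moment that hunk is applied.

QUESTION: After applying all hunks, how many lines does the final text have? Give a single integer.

Answer: 11

Derivation:
Hunk 1: at line 1 remove [imjjh,mdmg,uuogh] add [iau,kass,siez] -> 14 lines: ulg iau kass siez gzkk uxhh lle ctogn qun plgg bvvzw tvu mnide wxbh
Hunk 2: at line 6 remove [lle,ctogn,qun] add [tdjt,burc,oqhfo] -> 14 lines: ulg iau kass siez gzkk uxhh tdjt burc oqhfo plgg bvvzw tvu mnide wxbh
Hunk 3: at line 5 remove [uxhh,tdjt,burc] add [qow,mvg,txsig] -> 14 lines: ulg iau kass siez gzkk qow mvg txsig oqhfo plgg bvvzw tvu mnide wxbh
Hunk 4: at line 7 remove [txsig,oqhfo] add [amqi] -> 13 lines: ulg iau kass siez gzkk qow mvg amqi plgg bvvzw tvu mnide wxbh
Hunk 5: at line 8 remove [plgg,bvvzw,tvu] add [cabth] -> 11 lines: ulg iau kass siez gzkk qow mvg amqi cabth mnide wxbh
Final line count: 11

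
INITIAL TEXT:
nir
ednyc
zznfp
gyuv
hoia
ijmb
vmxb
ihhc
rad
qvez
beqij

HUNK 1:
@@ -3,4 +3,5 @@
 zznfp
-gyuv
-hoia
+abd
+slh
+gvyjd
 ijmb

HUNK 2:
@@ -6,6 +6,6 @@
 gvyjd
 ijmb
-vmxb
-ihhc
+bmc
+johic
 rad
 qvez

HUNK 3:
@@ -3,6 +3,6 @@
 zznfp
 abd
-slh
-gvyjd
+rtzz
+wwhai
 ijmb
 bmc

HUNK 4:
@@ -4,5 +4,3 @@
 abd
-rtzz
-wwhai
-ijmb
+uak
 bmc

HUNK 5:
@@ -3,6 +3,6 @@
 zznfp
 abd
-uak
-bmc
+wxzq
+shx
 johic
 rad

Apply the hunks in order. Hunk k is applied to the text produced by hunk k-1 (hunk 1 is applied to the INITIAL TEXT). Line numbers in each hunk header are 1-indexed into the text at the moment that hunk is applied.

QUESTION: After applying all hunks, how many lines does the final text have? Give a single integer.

Answer: 10

Derivation:
Hunk 1: at line 3 remove [gyuv,hoia] add [abd,slh,gvyjd] -> 12 lines: nir ednyc zznfp abd slh gvyjd ijmb vmxb ihhc rad qvez beqij
Hunk 2: at line 6 remove [vmxb,ihhc] add [bmc,johic] -> 12 lines: nir ednyc zznfp abd slh gvyjd ijmb bmc johic rad qvez beqij
Hunk 3: at line 3 remove [slh,gvyjd] add [rtzz,wwhai] -> 12 lines: nir ednyc zznfp abd rtzz wwhai ijmb bmc johic rad qvez beqij
Hunk 4: at line 4 remove [rtzz,wwhai,ijmb] add [uak] -> 10 lines: nir ednyc zznfp abd uak bmc johic rad qvez beqij
Hunk 5: at line 3 remove [uak,bmc] add [wxzq,shx] -> 10 lines: nir ednyc zznfp abd wxzq shx johic rad qvez beqij
Final line count: 10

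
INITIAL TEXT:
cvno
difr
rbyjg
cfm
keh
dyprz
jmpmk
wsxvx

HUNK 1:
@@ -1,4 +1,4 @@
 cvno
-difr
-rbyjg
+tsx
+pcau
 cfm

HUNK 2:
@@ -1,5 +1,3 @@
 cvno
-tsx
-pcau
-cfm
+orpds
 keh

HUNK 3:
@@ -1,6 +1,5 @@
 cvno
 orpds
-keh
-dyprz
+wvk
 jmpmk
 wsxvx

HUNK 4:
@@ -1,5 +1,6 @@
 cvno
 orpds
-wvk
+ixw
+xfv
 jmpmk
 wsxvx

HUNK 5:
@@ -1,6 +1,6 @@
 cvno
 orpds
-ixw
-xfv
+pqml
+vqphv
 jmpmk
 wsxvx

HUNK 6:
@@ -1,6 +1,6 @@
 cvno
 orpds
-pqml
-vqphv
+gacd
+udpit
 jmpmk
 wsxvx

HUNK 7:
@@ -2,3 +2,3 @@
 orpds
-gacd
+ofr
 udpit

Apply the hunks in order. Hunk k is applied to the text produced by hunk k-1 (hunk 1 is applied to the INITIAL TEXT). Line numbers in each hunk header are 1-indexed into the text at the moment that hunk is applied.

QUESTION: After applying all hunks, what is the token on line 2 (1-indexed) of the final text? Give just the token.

Answer: orpds

Derivation:
Hunk 1: at line 1 remove [difr,rbyjg] add [tsx,pcau] -> 8 lines: cvno tsx pcau cfm keh dyprz jmpmk wsxvx
Hunk 2: at line 1 remove [tsx,pcau,cfm] add [orpds] -> 6 lines: cvno orpds keh dyprz jmpmk wsxvx
Hunk 3: at line 1 remove [keh,dyprz] add [wvk] -> 5 lines: cvno orpds wvk jmpmk wsxvx
Hunk 4: at line 1 remove [wvk] add [ixw,xfv] -> 6 lines: cvno orpds ixw xfv jmpmk wsxvx
Hunk 5: at line 1 remove [ixw,xfv] add [pqml,vqphv] -> 6 lines: cvno orpds pqml vqphv jmpmk wsxvx
Hunk 6: at line 1 remove [pqml,vqphv] add [gacd,udpit] -> 6 lines: cvno orpds gacd udpit jmpmk wsxvx
Hunk 7: at line 2 remove [gacd] add [ofr] -> 6 lines: cvno orpds ofr udpit jmpmk wsxvx
Final line 2: orpds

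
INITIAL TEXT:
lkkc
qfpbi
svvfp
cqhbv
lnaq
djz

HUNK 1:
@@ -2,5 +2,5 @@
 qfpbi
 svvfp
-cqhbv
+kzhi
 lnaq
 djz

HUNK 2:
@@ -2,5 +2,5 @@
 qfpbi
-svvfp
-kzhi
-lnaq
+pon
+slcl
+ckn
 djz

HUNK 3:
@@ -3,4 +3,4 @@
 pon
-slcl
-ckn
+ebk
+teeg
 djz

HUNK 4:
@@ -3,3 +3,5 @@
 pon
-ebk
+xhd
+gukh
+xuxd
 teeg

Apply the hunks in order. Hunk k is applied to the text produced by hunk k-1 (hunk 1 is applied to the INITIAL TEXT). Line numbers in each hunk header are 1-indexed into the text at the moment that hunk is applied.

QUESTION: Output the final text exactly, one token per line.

Answer: lkkc
qfpbi
pon
xhd
gukh
xuxd
teeg
djz

Derivation:
Hunk 1: at line 2 remove [cqhbv] add [kzhi] -> 6 lines: lkkc qfpbi svvfp kzhi lnaq djz
Hunk 2: at line 2 remove [svvfp,kzhi,lnaq] add [pon,slcl,ckn] -> 6 lines: lkkc qfpbi pon slcl ckn djz
Hunk 3: at line 3 remove [slcl,ckn] add [ebk,teeg] -> 6 lines: lkkc qfpbi pon ebk teeg djz
Hunk 4: at line 3 remove [ebk] add [xhd,gukh,xuxd] -> 8 lines: lkkc qfpbi pon xhd gukh xuxd teeg djz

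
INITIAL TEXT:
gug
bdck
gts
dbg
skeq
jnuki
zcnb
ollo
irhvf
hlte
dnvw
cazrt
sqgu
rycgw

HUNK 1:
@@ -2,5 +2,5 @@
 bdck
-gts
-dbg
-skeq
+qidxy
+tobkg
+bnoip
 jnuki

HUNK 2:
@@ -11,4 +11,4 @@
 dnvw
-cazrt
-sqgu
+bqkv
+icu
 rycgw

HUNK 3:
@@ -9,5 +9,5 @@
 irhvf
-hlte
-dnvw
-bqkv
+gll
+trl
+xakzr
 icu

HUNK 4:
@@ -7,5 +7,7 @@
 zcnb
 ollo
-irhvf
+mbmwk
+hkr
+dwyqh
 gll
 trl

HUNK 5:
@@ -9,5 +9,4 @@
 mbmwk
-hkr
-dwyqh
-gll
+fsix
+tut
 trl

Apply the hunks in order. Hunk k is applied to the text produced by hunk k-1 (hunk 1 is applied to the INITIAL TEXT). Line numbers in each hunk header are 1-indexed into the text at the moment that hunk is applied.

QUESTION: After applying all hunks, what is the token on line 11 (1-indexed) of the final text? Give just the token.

Answer: tut

Derivation:
Hunk 1: at line 2 remove [gts,dbg,skeq] add [qidxy,tobkg,bnoip] -> 14 lines: gug bdck qidxy tobkg bnoip jnuki zcnb ollo irhvf hlte dnvw cazrt sqgu rycgw
Hunk 2: at line 11 remove [cazrt,sqgu] add [bqkv,icu] -> 14 lines: gug bdck qidxy tobkg bnoip jnuki zcnb ollo irhvf hlte dnvw bqkv icu rycgw
Hunk 3: at line 9 remove [hlte,dnvw,bqkv] add [gll,trl,xakzr] -> 14 lines: gug bdck qidxy tobkg bnoip jnuki zcnb ollo irhvf gll trl xakzr icu rycgw
Hunk 4: at line 7 remove [irhvf] add [mbmwk,hkr,dwyqh] -> 16 lines: gug bdck qidxy tobkg bnoip jnuki zcnb ollo mbmwk hkr dwyqh gll trl xakzr icu rycgw
Hunk 5: at line 9 remove [hkr,dwyqh,gll] add [fsix,tut] -> 15 lines: gug bdck qidxy tobkg bnoip jnuki zcnb ollo mbmwk fsix tut trl xakzr icu rycgw
Final line 11: tut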